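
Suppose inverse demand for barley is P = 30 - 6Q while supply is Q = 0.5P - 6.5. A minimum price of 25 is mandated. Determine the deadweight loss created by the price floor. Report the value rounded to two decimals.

Rewriting supply in inverse form: P = 13 + 2Q.
Without the control, 30 - 6Q = 13 + 2Q so Q* = 2.125 and P* = 17.25.
At the floor price 25, quantity demanded is (30 - 25)/6 = 0.8333; demand is the short side, so Q = 0.8333 trades at P = 25.
The lost-trades triangle has base Q* - 0.8333 = 1.2917 and height equal to the gap between the curves at Q = 0.8333, which is 25 - 14.6667 = 10.3333. DWL = (1/2)(1.2917)(10.3333) = 6.6736.

6.67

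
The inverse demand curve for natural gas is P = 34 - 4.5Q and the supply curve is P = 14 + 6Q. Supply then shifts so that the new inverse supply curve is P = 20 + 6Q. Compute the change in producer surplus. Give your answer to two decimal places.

Initial equilibrium: Q_0 = 1.9048, P_0 = 25.4286; CS_0 = (1/2)(1.9048)(8.5714) = 8.1633, PS_0 = (1/2)(1.9048)(11.4286) = 10.8844.
New equilibrium: 34 - 4.5Q = 20 + 6Q gives Q_1 = 1.3333, P_1 = 28; CS_1 = 4, PS_1 = 5.3333.
Change in producer surplus = 5.3333 - 10.8844 = -5.551.

-5.55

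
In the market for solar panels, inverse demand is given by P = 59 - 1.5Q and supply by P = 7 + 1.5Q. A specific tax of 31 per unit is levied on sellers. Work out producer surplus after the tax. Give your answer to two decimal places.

Without the tax, 59 - 1.5Q = 7 + 1.5Q so Q* = 17.3333 and P* = 33.
With the tax, sellers need 31 more per unit: 59 - 1.5Q = 7 + 1.5Q + 31, so Q_t = 7. Buyers pay P_b = 48.5; sellers receive P_s = P_b - 31 = 17.5.
Producer surplus is the triangle above supply below P_s: (1/2)(7)(17.5 - 7) = 36.75.

36.75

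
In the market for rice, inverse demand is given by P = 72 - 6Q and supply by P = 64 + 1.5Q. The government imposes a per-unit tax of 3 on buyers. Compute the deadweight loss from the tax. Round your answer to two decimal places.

0.60

Pre-tax equilibrium: 72 - 6Q = 64 + 1.5Q gives Q* = 1.0667, P* = 65.6.
A tax on buyers shifts demand down by 3: (72 - 3) - 6Q = 64 + 1.5Q, so Q_t = 0.6667. Buyers pay P_b = 68; sellers receive P_s = P_b - 3 = 65.
The welfare triangle lost has base Q* - Q_t = 0.4 and height t = 3, so DWL = (1/2)(0.4)(3) = 0.6.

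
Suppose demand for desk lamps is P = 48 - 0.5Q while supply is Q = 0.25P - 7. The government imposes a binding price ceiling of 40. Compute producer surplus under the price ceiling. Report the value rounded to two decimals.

18.00

Rewriting supply in inverse form: P = 28 + 4Q.
Without the control, 48 - 0.5Q = 28 + 4Q so Q* = 4.4444 and P* = 45.7778.
At P = 40, sellers supply (40 - 28)/4 = 3 while buyers want more, so the quantity traded is 3 at price 40.
PS is the triangle above supply below 40: (1/2)(3)(40 - 28) = 18.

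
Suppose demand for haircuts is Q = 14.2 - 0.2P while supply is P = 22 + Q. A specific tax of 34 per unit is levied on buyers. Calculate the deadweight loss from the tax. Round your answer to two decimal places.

96.33

Rewriting demand in inverse form: P = 71 - 5Q.
Pre-tax equilibrium: 71 - 5Q = 22 + Q gives Q* = 8.1667, P* = 30.1667.
A tax on buyers shifts demand down by 34: (71 - 34) - 5Q = 22 + Q, so Q_t = 2.5. Buyers pay P_b = 58.5; sellers receive P_s = P_b - 34 = 24.5.
The welfare triangle lost has base Q* - Q_t = 5.6667 and height t = 34, so DWL = (1/2)(5.6667)(34) = 96.3333.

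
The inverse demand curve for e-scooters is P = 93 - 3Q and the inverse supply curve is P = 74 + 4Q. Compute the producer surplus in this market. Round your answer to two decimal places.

Set 93 - 3Q = 74 + 4Q, which gives 19 = 7Q, so Q* = 2.7143 and P* = 93 - 3(2.7143) = 84.8571.
PS is the area between P* and the supply curve from 0 to Q*: (1/2)(2.7143)(10.8571) = 14.7347.

14.73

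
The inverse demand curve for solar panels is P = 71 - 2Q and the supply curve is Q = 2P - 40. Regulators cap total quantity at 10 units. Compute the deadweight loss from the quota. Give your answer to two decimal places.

135.20

Rewriting supply in inverse form: P = 20 + 0.5Q.
Unrestricted equilibrium: Q* = (71 - 20)/(2 + 0.5) = 20.4.
At Q = 10 the demand price is 71 - 2(10) = 51 and the supply price is 20 + 0.5(10) = 25.
DWL = (1/2)(gap between curves at 10) x (Q* - 10) = (1/2)(26)(10.4) = 135.2.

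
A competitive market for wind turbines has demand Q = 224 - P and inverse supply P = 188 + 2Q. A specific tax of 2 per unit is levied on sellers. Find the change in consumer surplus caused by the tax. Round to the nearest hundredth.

-7.78

Rewriting demand in inverse form: P = 224 - Q.
Without the tax, 224 - Q = 188 + 2Q so Q* = 12 and P* = 212.
A tax on sellers shifts supply up by 2: 224 - Q = 188 + 2Q + 2, so Q_t = 11.3333. Buyers pay P_b = 212.6667; sellers receive P_s = P_b - 2 = 210.6667.
Consumers lose the trapezoid between P* and P_b out to Q_t plus the triangle from Q_t to Q*: change in CS = 64.2222 - 72 = -7.7778.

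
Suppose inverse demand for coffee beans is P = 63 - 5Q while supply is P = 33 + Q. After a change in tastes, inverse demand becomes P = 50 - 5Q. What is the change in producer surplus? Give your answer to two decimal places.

Initial equilibrium: Q_0 = 5, P_0 = 38; CS_0 = (1/2)(5)(25) = 62.5, PS_0 = (1/2)(5)(5) = 12.5.
New equilibrium: 50 - 5Q = 33 + Q gives Q_1 = 2.8333, P_1 = 35.8333; CS_1 = 20.0694, PS_1 = 4.0139.
Change in producer surplus = 4.0139 - 12.5 = -8.4861.

-8.49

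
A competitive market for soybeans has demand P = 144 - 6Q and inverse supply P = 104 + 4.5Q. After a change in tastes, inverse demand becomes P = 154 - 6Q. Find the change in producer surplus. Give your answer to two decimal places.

18.37

Initial equilibrium: Q_0 = 3.8095, P_0 = 121.1429; CS_0 = (1/2)(3.8095)(22.8571) = 43.5374, PS_0 = (1/2)(3.8095)(17.1429) = 32.6531.
New equilibrium: 154 - 6Q = 104 + 4.5Q gives Q_1 = 4.7619, P_1 = 125.4286; CS_1 = 68.0272, PS_1 = 51.0204.
Change in producer surplus = 51.0204 - 32.6531 = 18.3673.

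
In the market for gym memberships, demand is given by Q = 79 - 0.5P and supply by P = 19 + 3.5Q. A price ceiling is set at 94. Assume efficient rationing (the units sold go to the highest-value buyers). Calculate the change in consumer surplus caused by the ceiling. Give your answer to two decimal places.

Rewriting demand in inverse form: P = 158 - 2Q.
Without the control, 158 - 2Q = 19 + 3.5Q so Q* = 25.2727 and P* = 107.4545.
At P = 94, sellers supply (94 - 19)/3.5 = 21.4286 while buyers want more, so the quantity traded is 21.4286 at price 94.
CS goes from (1/2)(25.2727)(50.5455) = 638.7107 to 912.2449 (computed as (158 - 94)(21.4286) - (1/2)(2)(21.4286)^2), a change of 273.5342.

273.53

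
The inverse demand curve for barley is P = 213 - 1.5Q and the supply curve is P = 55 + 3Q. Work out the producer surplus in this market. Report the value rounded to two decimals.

1849.19

Setting demand equal to supply, 158 = 4.5Q, so Q* = 35.1111 and P* = 160.3333.
Producer surplus is the triangle above supply below P*: (1/2)(35.1111)(160.3333 - 55) = (1/2)(35.1111)(105.3333) = 1849.1852.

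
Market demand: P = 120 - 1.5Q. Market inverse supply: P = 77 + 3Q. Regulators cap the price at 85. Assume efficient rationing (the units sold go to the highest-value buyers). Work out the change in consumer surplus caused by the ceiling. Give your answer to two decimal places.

Free-market equilibrium: 120 - 1.5Q = 77 + 3Q gives Q* = 9.5556, P* = 105.6667.
At P = 85, sellers supply (85 - 77)/3 = 2.6667 while buyers want more, so the quantity traded is 2.6667 at price 85.
CS goes from (1/2)(9.5556)(14.3333) = 68.4815 to 88 (computed as (120 - 85)(2.6667) - (1/2)(1.5)(2.6667)^2), a change of 19.5185.

19.52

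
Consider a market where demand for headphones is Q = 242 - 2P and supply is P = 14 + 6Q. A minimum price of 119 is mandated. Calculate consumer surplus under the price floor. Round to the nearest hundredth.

4.00

Rewriting demand in inverse form: P = 121 - 0.5Q.
Without the control, 121 - 0.5Q = 14 + 6Q so Q* = 16.4615 and P* = 112.7692.
At the floor price 119, quantity demanded is (121 - 119)/0.5 = 4; demand is the short side, so Q = 4 trades at P = 119.
CS is the triangle under demand above 119: (1/2)(4)(121 - 119) = 4.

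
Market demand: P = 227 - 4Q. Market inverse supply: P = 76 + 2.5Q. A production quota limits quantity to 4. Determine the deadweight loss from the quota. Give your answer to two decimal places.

1201.92

Unrestricted equilibrium: Q* = (227 - 76)/(4 + 2.5) = 23.2308.
At Q = 4 the demand price is 227 - 4(4) = 211 and the supply price is 76 + 2.5(4) = 86.
DWL = (1/2)(gap between curves at 4) x (Q* - 4) = (1/2)(125)(19.2308) = 1201.9231.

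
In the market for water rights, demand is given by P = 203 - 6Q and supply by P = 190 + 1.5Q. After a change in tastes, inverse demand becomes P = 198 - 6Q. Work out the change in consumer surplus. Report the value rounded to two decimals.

-5.60

Initial equilibrium: Q_0 = 1.7333, P_0 = 192.6; CS_0 = (1/2)(1.7333)(10.4) = 9.0133, PS_0 = (1/2)(1.7333)(2.6) = 2.2533.
New equilibrium: 198 - 6Q = 190 + 1.5Q gives Q_1 = 1.0667, P_1 = 191.6; CS_1 = 3.4133, PS_1 = 0.8533.
Change in consumer surplus = 3.4133 - 9.0133 = -5.6.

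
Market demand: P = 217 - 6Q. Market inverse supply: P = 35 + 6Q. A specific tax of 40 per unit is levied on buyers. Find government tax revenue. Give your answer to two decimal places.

473.33

Without the tax, 217 - 6Q = 35 + 6Q so Q* = 15.1667 and P* = 126.
A tax on buyers shifts demand down by 40: (217 - 40) - 6Q = 35 + 6Q, so Q_t = 11.8333. Buyers pay P_b = 146; sellers receive P_s = P_b - 40 = 106.
Revenue is the tax times quantity traded: 40 x 11.8333 = 473.3333.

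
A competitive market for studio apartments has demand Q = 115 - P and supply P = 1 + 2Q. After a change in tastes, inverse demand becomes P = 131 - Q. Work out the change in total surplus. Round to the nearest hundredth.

650.67

Rewriting demand in inverse form: P = 115 - Q.
Initial equilibrium: Q_0 = 38, P_0 = 77; CS_0 = (1/2)(38)(38) = 722, PS_0 = (1/2)(38)(76) = 1444.
New equilibrium: 131 - Q = 1 + 2Q gives Q_1 = 43.3333, P_1 = 87.6667; CS_1 = 938.8889, PS_1 = 1877.7778.
Change in total surplus = (938.8889 + 1877.7778) - (722 + 1444) = 650.6667.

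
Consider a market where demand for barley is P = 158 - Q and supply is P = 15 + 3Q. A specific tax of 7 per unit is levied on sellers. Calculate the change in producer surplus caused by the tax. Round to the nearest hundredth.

Without the tax, 158 - Q = 15 + 3Q so Q* = 35.75 and P* = 122.25.
A tax on sellers shifts supply up by 7: 158 - Q = 15 + 3Q + 7, so Q_t = 34. Buyers pay P_b = 124; sellers receive P_s = P_b - 7 = 117.
PS falls from (1/2)(35.75)(107.25) = 1917.0938 to (1/2)(34)(102) = 1734, a change of -183.0938.

-183.09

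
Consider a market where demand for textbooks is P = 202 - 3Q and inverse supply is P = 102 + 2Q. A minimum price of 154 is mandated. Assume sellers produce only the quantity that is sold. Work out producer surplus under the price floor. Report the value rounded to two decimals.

Without the control, 202 - 3Q = 102 + 2Q so Q* = 20 and P* = 142.
At the floor price 154, quantity demanded is (202 - 154)/3 = 16; demand is the short side, so Q = 16 trades at P = 154.
The supply price at Q = 16 is 134. PS is the trapezoid between 154 and supply over [0, 16]: (1/2)[(154 - 102) + (154 - 134)](16) = 576.

576.00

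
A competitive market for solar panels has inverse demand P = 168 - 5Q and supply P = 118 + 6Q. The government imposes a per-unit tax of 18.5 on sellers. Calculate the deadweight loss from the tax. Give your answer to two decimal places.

15.56

Pre-tax equilibrium: 168 - 5Q = 118 + 6Q gives Q* = 4.5455, P* = 145.2727.
A tax on sellers shifts supply up by 18.5: 168 - 5Q = 118 + 6Q + 18.5, so Q_t = 2.8636. Buyers pay P_b = 153.6818; sellers receive P_s = P_b - 18.5 = 135.1818.
The welfare triangle lost has base Q* - Q_t = 1.6818 and height t = 18.5, so DWL = (1/2)(1.6818)(18.5) = 15.5568.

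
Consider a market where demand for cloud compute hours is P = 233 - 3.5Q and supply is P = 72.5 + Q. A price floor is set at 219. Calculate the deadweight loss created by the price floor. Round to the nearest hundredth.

2256.25

Free-market equilibrium: 233 - 3.5Q = 72.5 + Q gives Q* = 35.6667, P* = 108.1667.
At P = 219, buyers demand (233 - 219)/3.5 = 4 while sellers would supply more, so the quantity traded is 4 at price 219.
At Q = 4 the demand price is 219 and the supply price is 76.5. Deadweight loss is the triangle between the curves from 4 to 35.6667: (1/2)(219 - 76.5)(35.6667 - 4) = 2256.25.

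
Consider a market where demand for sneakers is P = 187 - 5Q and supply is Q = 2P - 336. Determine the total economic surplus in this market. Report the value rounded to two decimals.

Rewriting supply in inverse form: P = 168 + 0.5Q.
Set 187 - 5Q = 168 + 0.5Q, which gives 19 = 5.5Q, so Q* = 3.4545 and P* = 187 - 5(3.4545) = 169.7273.
Total surplus is the full triangle between the curves from 0 to Q*: (1/2)(3.4545)(187 - 168) = 32.8182.

32.82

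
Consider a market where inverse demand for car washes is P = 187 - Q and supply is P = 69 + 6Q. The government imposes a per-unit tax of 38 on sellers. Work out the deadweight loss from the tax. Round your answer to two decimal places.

Pre-tax equilibrium: 187 - Q = 69 + 6Q gives Q* = 16.8571, P* = 170.1429.
A tax on sellers shifts supply up by 38: 187 - Q = 69 + 6Q + 38, so Q_t = 11.4286. Buyers pay P_b = 175.5714; sellers receive P_s = P_b - 38 = 137.5714.
The welfare triangle lost has base Q* - Q_t = 5.4286 and height t = 38, so DWL = (1/2)(5.4286)(38) = 103.1429.

103.14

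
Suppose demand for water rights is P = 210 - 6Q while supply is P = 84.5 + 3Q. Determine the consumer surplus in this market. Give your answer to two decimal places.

583.34

Setting demand equal to supply, 125.5 = 9Q, so Q* = 13.9444 and P* = 126.3333.
Consumer surplus is the triangle under demand above P*: (1/2)(13.9444)(210 - 126.3333) = (1/2)(13.9444)(83.6667) = 583.3426.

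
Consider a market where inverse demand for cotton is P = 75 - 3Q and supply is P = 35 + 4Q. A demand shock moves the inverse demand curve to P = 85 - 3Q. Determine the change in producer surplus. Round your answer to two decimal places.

36.73

Initial equilibrium: Q_0 = 5.7143, P_0 = 57.8571; CS_0 = (1/2)(5.7143)(17.1429) = 48.9796, PS_0 = (1/2)(5.7143)(22.8571) = 65.3061.
New equilibrium: 85 - 3Q = 35 + 4Q gives Q_1 = 7.1429, P_1 = 63.5714; CS_1 = 76.5306, PS_1 = 102.0408.
Change in producer surplus = 102.0408 - 65.3061 = 36.7347.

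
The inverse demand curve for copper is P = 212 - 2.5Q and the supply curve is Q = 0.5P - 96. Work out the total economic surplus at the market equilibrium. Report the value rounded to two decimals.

Rewriting supply in inverse form: P = 192 + 2Q.
Setting demand equal to supply, 20 = 4.5Q, so Q* = 4.4444 and P* = 200.8889.
CS = (1/2)(4.4444)(11.1111) = 24.6914 and PS = (1/2)(4.4444)(8.8889) = 19.7531, so total surplus = 44.4444.

44.44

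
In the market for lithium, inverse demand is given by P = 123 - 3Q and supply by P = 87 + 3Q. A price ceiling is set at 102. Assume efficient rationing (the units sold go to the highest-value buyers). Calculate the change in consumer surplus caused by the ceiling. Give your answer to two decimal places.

Without the control, 123 - 3Q = 87 + 3Q so Q* = 6 and P* = 105.
At P = 102, sellers supply (102 - 87)/3 = 5 while buyers want more, so the quantity traded is 5 at price 102.
CS goes from (1/2)(6)(18) = 54 to 67.5 (computed as (123 - 102)(5) - (1/2)(3)(5)^2), a change of 13.5.

13.50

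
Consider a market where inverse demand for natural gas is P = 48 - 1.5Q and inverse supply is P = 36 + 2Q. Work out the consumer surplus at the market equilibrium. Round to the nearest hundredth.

8.82

Setting demand equal to supply, 12 = 3.5Q, so Q* = 3.4286 and P* = 42.8571.
The demand choke price is 48, so CS = (1/2)(Q*)(48 - P*) = (1/2)(3.4286)(5.1429) = 8.8163.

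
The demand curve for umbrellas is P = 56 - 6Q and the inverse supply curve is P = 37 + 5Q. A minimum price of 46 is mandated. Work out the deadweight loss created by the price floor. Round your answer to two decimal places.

0.02

Free-market equilibrium: 56 - 6Q = 37 + 5Q gives Q* = 1.7273, P* = 45.6364.
At P = 46, buyers demand (56 - 46)/6 = 1.6667 while sellers would supply more, so the quantity traded is 1.6667 at price 46.
The lost-trades triangle has base Q* - 1.6667 = 0.0606 and height equal to the gap between the curves at Q = 1.6667, which is 46 - 45.3333 = 0.6667. DWL = (1/2)(0.0606)(0.6667) = 0.0202.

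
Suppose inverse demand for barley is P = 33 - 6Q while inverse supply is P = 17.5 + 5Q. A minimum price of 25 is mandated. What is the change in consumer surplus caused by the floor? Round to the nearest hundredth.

-0.62

Without the control, 33 - 6Q = 17.5 + 5Q so Q* = 1.4091 and P* = 24.5455.
At the floor price 25, quantity demanded is (33 - 25)/6 = 1.3333; demand is the short side, so Q = 1.3333 trades at P = 25.
CS goes from (1/2)(1.4091)(8.4545) = 5.9566 to 5.3333 (computed as (33 - 25)(1.3333) - (1/2)(6)(1.3333)^2), a change of -0.6233.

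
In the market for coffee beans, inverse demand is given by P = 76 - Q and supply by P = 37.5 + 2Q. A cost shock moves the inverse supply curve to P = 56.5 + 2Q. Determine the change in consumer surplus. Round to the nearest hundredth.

-61.22

Initial equilibrium: Q_0 = 12.8333, P_0 = 63.1667; CS_0 = (1/2)(12.8333)(12.8333) = 82.3472, PS_0 = (1/2)(12.8333)(25.6667) = 164.6944.
New equilibrium: 76 - Q = 56.5 + 2Q gives Q_1 = 6.5, P_1 = 69.5; CS_1 = 21.125, PS_1 = 42.25.
Change in consumer surplus = 21.125 - 82.3472 = -61.2222.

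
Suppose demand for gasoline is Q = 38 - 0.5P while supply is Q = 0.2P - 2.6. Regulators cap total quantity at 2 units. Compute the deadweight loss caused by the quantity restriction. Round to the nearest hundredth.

Rewriting demand in inverse form: P = 76 - 2Q.
Rewriting supply in inverse form: P = 13 + 5Q.
Unrestricted equilibrium: Q* = (76 - 13)/(2 + 5) = 9.
At Q = 2 the demand price is 76 - 2(2) = 72 and the supply price is 13 + 5(2) = 23.
DWL = (1/2)(gap between curves at 2) x (Q* - 2) = (1/2)(49)(7) = 171.5.

171.50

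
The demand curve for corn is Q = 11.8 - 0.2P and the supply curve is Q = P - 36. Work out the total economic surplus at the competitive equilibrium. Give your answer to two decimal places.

44.08

Rewriting demand in inverse form: P = 59 - 5Q.
Rewriting supply in inverse form: P = 36 + Q.
Setting demand equal to supply, 23 = 6Q, so Q* = 3.8333 and P* = 39.8333.
CS = (1/2)(3.8333)(19.1667) = 36.7361 and PS = (1/2)(3.8333)(3.8333) = 7.3472, so total surplus = 44.0833.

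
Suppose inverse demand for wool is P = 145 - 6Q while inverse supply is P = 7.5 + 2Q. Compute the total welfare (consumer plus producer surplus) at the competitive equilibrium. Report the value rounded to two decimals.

1181.64

Set 145 - 6Q = 7.5 + 2Q, which gives 137.5 = 8Q, so Q* = 17.1875 and P* = 145 - 6(17.1875) = 41.875.
CS = (1/2)(17.1875)(103.125) = 886.2305 and PS = (1/2)(17.1875)(34.375) = 295.4102, so total surplus = 1181.6406.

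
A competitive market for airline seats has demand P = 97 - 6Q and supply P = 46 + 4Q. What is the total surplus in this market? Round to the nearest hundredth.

Equilibrium: 97 - 6Q = 46 + 4Q, so Q* = 5.1 and P* = 66.4.
Total surplus is the full triangle between the curves from 0 to Q*: (1/2)(5.1)(97 - 46) = 130.05.

130.05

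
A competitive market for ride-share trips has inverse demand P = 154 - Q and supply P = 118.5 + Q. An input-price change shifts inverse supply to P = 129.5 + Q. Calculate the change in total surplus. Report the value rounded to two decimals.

-165.00

Initial equilibrium: Q_0 = 17.75, P_0 = 136.25; CS_0 = (1/2)(17.75)(17.75) = 157.5312, PS_0 = (1/2)(17.75)(17.75) = 157.5312.
New equilibrium: 154 - Q = 129.5 + Q gives Q_1 = 12.25, P_1 = 141.75; CS_1 = 75.0312, PS_1 = 75.0312.
Change in total surplus = (75.0312 + 75.0312) - (157.5312 + 157.5312) = -165.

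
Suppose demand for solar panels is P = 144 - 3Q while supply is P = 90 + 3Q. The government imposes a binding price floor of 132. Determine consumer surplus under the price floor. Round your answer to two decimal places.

Without the control, 144 - 3Q = 90 + 3Q so Q* = 9 and P* = 117.
At the floor price 132, quantity demanded is (144 - 132)/3 = 4; demand is the short side, so Q = 4 trades at P = 132.
CS is the triangle under demand above 132: (1/2)(4)(144 - 132) = 24.

24.00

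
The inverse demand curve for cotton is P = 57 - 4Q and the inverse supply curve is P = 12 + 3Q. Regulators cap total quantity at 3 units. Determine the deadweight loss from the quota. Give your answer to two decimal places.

41.14

Without the quota, 57 - 4Q = 12 + 3Q gives Q* = 6.4286.
At Q = 3 the demand price is 57 - 4(3) = 45 and the supply price is 12 + 3(3) = 21.
DWL = (1/2)(gap between curves at 3) x (Q* - 3) = (1/2)(24)(3.4286) = 41.1429.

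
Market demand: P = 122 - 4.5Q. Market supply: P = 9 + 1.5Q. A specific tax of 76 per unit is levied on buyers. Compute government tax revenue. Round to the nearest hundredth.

Pre-tax equilibrium: 122 - 4.5Q = 9 + 1.5Q gives Q* = 18.8333, P* = 37.25.
A tax on buyers shifts demand down by 76: (122 - 76) - 4.5Q = 9 + 1.5Q, so Q_t = 6.1667. Buyers pay P_b = 94.25; sellers receive P_s = P_b - 76 = 18.25.
Tax revenue = t x Q_t = 76 x 6.1667 = 468.6667.

468.67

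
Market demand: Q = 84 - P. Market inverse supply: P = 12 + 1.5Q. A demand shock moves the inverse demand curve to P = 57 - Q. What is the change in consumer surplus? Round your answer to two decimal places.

Rewriting demand in inverse form: P = 84 - Q.
Initial equilibrium: Q_0 = 28.8, P_0 = 55.2; CS_0 = (1/2)(28.8)(28.8) = 414.72, PS_0 = (1/2)(28.8)(43.2) = 622.08.
New equilibrium: 57 - Q = 12 + 1.5Q gives Q_1 = 18, P_1 = 39; CS_1 = 162, PS_1 = 243.
Change in consumer surplus = 162 - 414.72 = -252.72.

-252.72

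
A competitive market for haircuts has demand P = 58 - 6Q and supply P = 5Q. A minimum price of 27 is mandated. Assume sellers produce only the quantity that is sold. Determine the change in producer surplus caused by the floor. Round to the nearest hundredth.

Free-market equilibrium: 58 - 6Q = 5Q gives Q* = 5.2727, P* = 26.3636.
At P = 27, buyers demand (58 - 27)/6 = 5.1667 while sellers would supply more, so the quantity traded is 5.1667 at price 27.
PS goes from (1/2)(5.2727)(26.3636) = 69.5041 to 72.7639 (computed as (27 - 0)(5.1667) - (1/2)(5)(5.1667)^2), a change of 3.2598.

3.26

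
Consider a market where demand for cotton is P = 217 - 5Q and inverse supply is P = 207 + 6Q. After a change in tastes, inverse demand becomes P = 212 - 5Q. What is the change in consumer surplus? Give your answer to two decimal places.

-1.55

Initial equilibrium: Q_0 = 0.9091, P_0 = 212.4545; CS_0 = (1/2)(0.9091)(4.5455) = 2.0661, PS_0 = (1/2)(0.9091)(5.4545) = 2.4793.
New equilibrium: 212 - 5Q = 207 + 6Q gives Q_1 = 0.4545, P_1 = 209.7273; CS_1 = 0.5165, PS_1 = 0.6198.
Change in consumer surplus = 0.5165 - 2.0661 = -1.5496.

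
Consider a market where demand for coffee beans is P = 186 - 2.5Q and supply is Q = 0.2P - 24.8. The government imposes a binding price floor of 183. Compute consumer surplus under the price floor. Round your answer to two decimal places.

Rewriting supply in inverse form: P = 124 + 5Q.
Free-market equilibrium: 186 - 2.5Q = 124 + 5Q gives Q* = 8.2667, P* = 165.3333.
At the floor price 183, quantity demanded is (186 - 183)/2.5 = 1.2; demand is the short side, so Q = 1.2 trades at P = 183.
CS is the triangle under demand above 183: (1/2)(1.2)(186 - 183) = 1.8.

1.80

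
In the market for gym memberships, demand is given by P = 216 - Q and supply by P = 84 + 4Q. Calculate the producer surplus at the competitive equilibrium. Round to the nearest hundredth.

1393.92

Equilibrium: 216 - Q = 84 + 4Q, so Q* = 26.4 and P* = 189.6.
The supply curve's price intercept is 84, so PS = (1/2)(Q*)(P* - 84) = (1/2)(26.4)(105.6) = 1393.92.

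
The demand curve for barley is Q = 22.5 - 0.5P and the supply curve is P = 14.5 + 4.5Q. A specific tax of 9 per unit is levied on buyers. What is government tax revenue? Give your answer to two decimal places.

29.77

Rewriting demand in inverse form: P = 45 - 2Q.
Without the tax, 45 - 2Q = 14.5 + 4.5Q so Q* = 4.6923 and P* = 35.6154.
With the tax, buyers' net willingness to pay falls by 9: (45 - 9) - 2Q = 14.5 + 4.5Q, so Q_t = 3.3077. Buyers pay P_b = 38.3846; sellers receive P_s = P_b - 9 = 29.3846.
Revenue is the tax times quantity traded: 9 x 3.3077 = 29.7692.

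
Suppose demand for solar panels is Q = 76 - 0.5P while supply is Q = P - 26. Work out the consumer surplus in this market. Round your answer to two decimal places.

1764.00

Rewriting demand in inverse form: P = 152 - 2Q.
Rewriting supply in inverse form: P = 26 + Q.
Setting demand equal to supply, 126 = 3Q, so Q* = 42 and P* = 68.
CS is the area between the demand curve and P* from 0 to Q*: (1/2)(42)(84) = 1764.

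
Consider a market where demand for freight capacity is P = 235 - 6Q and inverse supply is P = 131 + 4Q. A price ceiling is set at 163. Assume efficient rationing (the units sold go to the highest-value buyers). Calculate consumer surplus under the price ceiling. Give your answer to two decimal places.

384.00

Free-market equilibrium: 235 - 6Q = 131 + 4Q gives Q* = 10.4, P* = 172.6.
At P = 163, sellers supply (163 - 131)/4 = 8 while buyers want more, so the quantity traded is 8 at price 163.
The demand price at Q = 8 is 187. CS is the trapezoid between demand and 163 over [0, 8]: (1/2)[(235 - 163) + (187 - 163)](8) = 384.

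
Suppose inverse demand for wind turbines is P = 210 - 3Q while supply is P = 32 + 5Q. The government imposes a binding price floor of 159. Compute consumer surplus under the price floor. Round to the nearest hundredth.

433.50

Free-market equilibrium: 210 - 3Q = 32 + 5Q gives Q* = 22.25, P* = 143.25.
At P = 159, buyers demand (210 - 159)/3 = 17 while sellers would supply more, so the quantity traded is 17 at price 159.
CS is the triangle under demand above 159: (1/2)(17)(210 - 159) = 433.5.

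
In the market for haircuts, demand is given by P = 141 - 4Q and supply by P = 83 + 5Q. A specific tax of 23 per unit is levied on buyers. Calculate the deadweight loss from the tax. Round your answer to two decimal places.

Pre-tax equilibrium: 141 - 4Q = 83 + 5Q gives Q* = 6.4444, P* = 115.2222.
A tax on buyers shifts demand down by 23: (141 - 23) - 4Q = 83 + 5Q, so Q_t = 3.8889. Buyers pay P_b = 125.4444; sellers receive P_s = P_b - 23 = 102.4444.
The welfare triangle lost has base Q* - Q_t = 2.5556 and height t = 23, so DWL = (1/2)(2.5556)(23) = 29.3889.

29.39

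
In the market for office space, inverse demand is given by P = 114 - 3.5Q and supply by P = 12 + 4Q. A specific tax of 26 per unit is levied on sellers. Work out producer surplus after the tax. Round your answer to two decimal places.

Pre-tax equilibrium: 114 - 3.5Q = 12 + 4Q gives Q* = 13.6, P* = 66.4.
With the tax, sellers need 26 more per unit: 114 - 3.5Q = 12 + 4Q + 26, so Q_t = 10.1333. Buyers pay P_b = 78.5333; sellers receive P_s = P_b - 26 = 52.5333.
Producer surplus is the triangle above supply below P_s: (1/2)(10.1333)(52.5333 - 12) = 205.3689.

205.37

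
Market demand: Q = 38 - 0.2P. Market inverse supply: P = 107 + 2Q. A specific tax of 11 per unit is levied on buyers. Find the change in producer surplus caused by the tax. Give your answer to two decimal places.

-34.80

Rewriting demand in inverse form: P = 190 - 5Q.
Pre-tax equilibrium: 190 - 5Q = 107 + 2Q gives Q* = 11.8571, P* = 130.7143.
With the tax, buyers' net willingness to pay falls by 11: (190 - 11) - 5Q = 107 + 2Q, so Q_t = 10.2857. Buyers pay P_b = 138.5714; sellers receive P_s = P_b - 11 = 127.5714.
Producers lose the trapezoid between P_s and P* out to Q_t plus the triangle from Q_t to Q*: change in PS = 105.7959 - 140.5918 = -34.7959.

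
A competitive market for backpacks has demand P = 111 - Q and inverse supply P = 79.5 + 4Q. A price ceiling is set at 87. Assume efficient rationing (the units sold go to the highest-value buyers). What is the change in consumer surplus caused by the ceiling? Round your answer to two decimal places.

23.40

Free-market equilibrium: 111 - Q = 79.5 + 4Q gives Q* = 6.3, P* = 104.7.
At P = 87, sellers supply (87 - 79.5)/4 = 1.875 while buyers want more, so the quantity traded is 1.875 at price 87.
CS goes from (1/2)(6.3)(6.3) = 19.845 to 43.2422 (computed as (111 - 87)(1.875) - (1/2)(1)(1.875)^2), a change of 23.3972.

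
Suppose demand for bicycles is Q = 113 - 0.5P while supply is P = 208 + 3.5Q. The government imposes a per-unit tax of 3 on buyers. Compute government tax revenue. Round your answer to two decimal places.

Rewriting demand in inverse form: P = 226 - 2Q.
Pre-tax equilibrium: 226 - 2Q = 208 + 3.5Q gives Q* = 3.2727, P* = 219.4545.
A tax on buyers shifts demand down by 3: (226 - 3) - 2Q = 208 + 3.5Q, so Q_t = 2.7273. Buyers pay P_b = 220.5455; sellers receive P_s = P_b - 3 = 217.5455.
Revenue is the tax times quantity traded: 3 x 2.7273 = 8.1818.

8.18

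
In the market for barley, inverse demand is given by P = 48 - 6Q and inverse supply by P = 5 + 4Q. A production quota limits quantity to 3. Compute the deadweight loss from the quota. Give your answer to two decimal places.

8.45

Unrestricted equilibrium: Q* = (48 - 5)/(6 + 4) = 4.3.
At Q = 3 the demand price is 48 - 6(3) = 30 and the supply price is 5 + 4(3) = 17.
DWL = (1/2)(gap between curves at 3) x (Q* - 3) = (1/2)(13)(1.3) = 8.45.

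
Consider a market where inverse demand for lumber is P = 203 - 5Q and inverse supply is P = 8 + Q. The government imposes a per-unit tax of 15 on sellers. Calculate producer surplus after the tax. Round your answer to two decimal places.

Without the tax, 203 - 5Q = 8 + Q so Q* = 32.5 and P* = 40.5.
A tax on sellers shifts supply up by 15: 203 - 5Q = 8 + Q + 15, so Q_t = 30. Buyers pay P_b = 53; sellers receive P_s = P_b - 15 = 38.
PS = (1/2)(Q_t)(P_s - 8) = (1/2)(30)(30) = 450.

450.00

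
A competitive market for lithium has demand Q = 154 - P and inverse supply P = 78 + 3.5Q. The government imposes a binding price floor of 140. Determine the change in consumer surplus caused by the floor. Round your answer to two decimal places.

Rewriting demand in inverse form: P = 154 - Q.
Without the control, 154 - Q = 78 + 3.5Q so Q* = 16.8889 and P* = 137.1111.
At the floor price 140, quantity demanded is (154 - 140)/1 = 14; demand is the short side, so Q = 14 trades at P = 140.
CS goes from (1/2)(16.8889)(16.8889) = 142.6173 to 98 (computed as (154 - 140)(14) - (1/2)(1)(14)^2), a change of -44.6173.

-44.62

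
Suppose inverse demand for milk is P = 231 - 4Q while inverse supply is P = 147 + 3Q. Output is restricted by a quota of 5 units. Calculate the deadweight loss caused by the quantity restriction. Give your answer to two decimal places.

Unrestricted equilibrium: Q* = (231 - 147)/(4 + 3) = 12.
At Q = 5 the demand price is 231 - 4(5) = 211 and the supply price is 147 + 3(5) = 162.
DWL = (1/2)(gap between curves at 5) x (Q* - 5) = (1/2)(49)(7) = 171.5.

171.50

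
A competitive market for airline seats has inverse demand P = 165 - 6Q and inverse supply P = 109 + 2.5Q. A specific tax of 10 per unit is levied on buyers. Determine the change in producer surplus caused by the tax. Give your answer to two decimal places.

-17.65

Without the tax, 165 - 6Q = 109 + 2.5Q so Q* = 6.5882 and P* = 125.4706.
With the tax, buyers' net willingness to pay falls by 10: (165 - 10) - 6Q = 109 + 2.5Q, so Q_t = 5.4118. Buyers pay P_b = 132.5294; sellers receive P_s = P_b - 10 = 122.5294.
PS falls from (1/2)(6.5882)(16.4706) = 54.2561 to (1/2)(5.4118)(13.5294) = 36.609, a change of -17.6471.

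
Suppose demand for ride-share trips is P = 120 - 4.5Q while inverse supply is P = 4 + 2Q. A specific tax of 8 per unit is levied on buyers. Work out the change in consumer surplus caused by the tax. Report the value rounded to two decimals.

-95.43

Without the tax, 120 - 4.5Q = 4 + 2Q so Q* = 17.8462 and P* = 39.6923.
A tax on buyers shifts demand down by 8: (120 - 8) - 4.5Q = 4 + 2Q, so Q_t = 16.6154. Buyers pay P_b = 45.2308; sellers receive P_s = P_b - 8 = 37.2308.
Consumers lose the trapezoid between P* and P_b out to Q_t plus the triangle from Q_t to Q*: change in CS = 621.1598 - 716.5917 = -95.432.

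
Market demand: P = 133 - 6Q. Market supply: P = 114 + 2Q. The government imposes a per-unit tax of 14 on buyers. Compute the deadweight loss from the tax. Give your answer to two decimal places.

Pre-tax equilibrium: 133 - 6Q = 114 + 2Q gives Q* = 2.375, P* = 118.75.
With the tax, buyers' net willingness to pay falls by 14: (133 - 14) - 6Q = 114 + 2Q, so Q_t = 0.625. Buyers pay P_b = 129.25; sellers receive P_s = P_b - 14 = 115.25.
Deadweight loss is the triangle between the curves from Q_t to Q*: (1/2)(2.375 - 0.625)(14) = 12.25.

12.25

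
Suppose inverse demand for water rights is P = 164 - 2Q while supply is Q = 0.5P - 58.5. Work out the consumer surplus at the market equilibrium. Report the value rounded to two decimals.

Rewriting supply in inverse form: P = 117 + 2Q.
Setting demand equal to supply, 47 = 4Q, so Q* = 11.75 and P* = 140.5.
CS is the area between the demand curve and P* from 0 to Q*: (1/2)(11.75)(23.5) = 138.0625.

138.06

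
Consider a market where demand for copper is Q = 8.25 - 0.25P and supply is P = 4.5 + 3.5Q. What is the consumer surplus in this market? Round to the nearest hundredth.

28.88

Rewriting demand in inverse form: P = 33 - 4Q.
Setting demand equal to supply, 28.5 = 7.5Q, so Q* = 3.8 and P* = 17.8.
Consumer surplus is the triangle under demand above P*: (1/2)(3.8)(33 - 17.8) = (1/2)(3.8)(15.2) = 28.88.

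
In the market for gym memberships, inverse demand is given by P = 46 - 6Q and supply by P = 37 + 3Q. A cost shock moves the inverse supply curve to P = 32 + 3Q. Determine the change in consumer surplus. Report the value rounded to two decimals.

Initial equilibrium: Q_0 = 1, P_0 = 40; CS_0 = (1/2)(1)(6) = 3, PS_0 = (1/2)(1)(3) = 1.5.
New equilibrium: 46 - 6Q = 32 + 3Q gives Q_1 = 1.5556, P_1 = 36.6667; CS_1 = 7.2593, PS_1 = 3.6296.
Change in consumer surplus = 7.2593 - 3 = 4.2593.

4.26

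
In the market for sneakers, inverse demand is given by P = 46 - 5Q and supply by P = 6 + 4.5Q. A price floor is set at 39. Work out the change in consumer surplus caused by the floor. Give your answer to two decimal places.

Free-market equilibrium: 46 - 5Q = 6 + 4.5Q gives Q* = 4.2105, P* = 24.9474.
At P = 39, buyers demand (46 - 39)/5 = 1.4 while sellers would supply more, so the quantity traded is 1.4 at price 39.
CS goes from (1/2)(4.2105)(21.0526) = 44.3213 to 4.9 (computed as (46 - 39)(1.4) - (1/2)(5)(1.4)^2), a change of -39.4213.

-39.42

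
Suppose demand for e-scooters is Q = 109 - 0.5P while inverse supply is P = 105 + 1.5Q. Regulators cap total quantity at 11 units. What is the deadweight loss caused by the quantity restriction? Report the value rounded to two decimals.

Rewriting demand in inverse form: P = 218 - 2Q.
Unrestricted equilibrium: Q* = (218 - 105)/(2 + 1.5) = 32.2857.
At Q = 11 the demand price is 218 - 2(11) = 196 and the supply price is 105 + 1.5(11) = 121.5.
DWL = (1/2)(gap between curves at 11) x (Q* - 11) = (1/2)(74.5)(21.2857) = 792.8929.

792.89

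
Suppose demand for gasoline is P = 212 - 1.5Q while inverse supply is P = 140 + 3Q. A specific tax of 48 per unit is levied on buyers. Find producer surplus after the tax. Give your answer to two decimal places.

42.67

Without the tax, 212 - 1.5Q = 140 + 3Q so Q* = 16 and P* = 188.
A tax on buyers shifts demand down by 48: (212 - 48) - 1.5Q = 140 + 3Q, so Q_t = 5.3333. Buyers pay P_b = 204; sellers receive P_s = P_b - 48 = 156.
Producer surplus is the triangle above supply below P_s: (1/2)(5.3333)(156 - 140) = 42.6667.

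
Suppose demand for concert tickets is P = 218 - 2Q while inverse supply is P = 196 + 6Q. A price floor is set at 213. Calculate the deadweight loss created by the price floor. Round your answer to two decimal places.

0.25

Without the control, 218 - 2Q = 196 + 6Q so Q* = 2.75 and P* = 212.5.
At the floor price 213, quantity demanded is (218 - 213)/2 = 2.5; demand is the short side, so Q = 2.5 trades at P = 213.
At Q = 2.5 the demand price is 213 and the supply price is 211. Deadweight loss is the triangle between the curves from 2.5 to 2.75: (1/2)(213 - 211)(2.75 - 2.5) = 0.25.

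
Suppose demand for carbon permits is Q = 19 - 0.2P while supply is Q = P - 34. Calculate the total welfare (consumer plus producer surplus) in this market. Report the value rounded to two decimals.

310.08

Rewriting demand in inverse form: P = 95 - 5Q.
Rewriting supply in inverse form: P = 34 + Q.
Setting demand equal to supply, 61 = 6Q, so Q* = 10.1667 and P* = 44.1667.
Total surplus is the full triangle between the curves from 0 to Q*: (1/2)(10.1667)(95 - 34) = 310.0833.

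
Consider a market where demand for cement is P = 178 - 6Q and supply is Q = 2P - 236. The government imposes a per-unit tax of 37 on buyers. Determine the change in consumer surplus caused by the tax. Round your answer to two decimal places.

-218.06

Rewriting supply in inverse form: P = 118 + 0.5Q.
Pre-tax equilibrium: 178 - 6Q = 118 + 0.5Q gives Q* = 9.2308, P* = 122.6154.
A tax on buyers shifts demand down by 37: (178 - 37) - 6Q = 118 + 0.5Q, so Q_t = 3.5385. Buyers pay P_b = 156.7692; sellers receive P_s = P_b - 37 = 119.7692.
CS falls from (1/2)(9.2308)(55.3846) = 255.6213 to (1/2)(3.5385)(21.2308) = 37.5621, a change of -218.0592.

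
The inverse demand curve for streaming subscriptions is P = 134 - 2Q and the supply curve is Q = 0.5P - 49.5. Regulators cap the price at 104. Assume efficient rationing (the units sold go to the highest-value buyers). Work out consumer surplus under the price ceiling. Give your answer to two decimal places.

Rewriting supply in inverse form: P = 99 + 2Q.
Without the control, 134 - 2Q = 99 + 2Q so Q* = 8.75 and P* = 116.5.
At the ceiling price 104, quantity supplied is (104 - 99)/2 = 2.5; supply is the short side, so Q = 2.5 trades at P = 104.
The demand price at Q = 2.5 is 129. CS is the trapezoid between demand and 104 over [0, 2.5]: (1/2)[(134 - 104) + (129 - 104)](2.5) = 68.75.

68.75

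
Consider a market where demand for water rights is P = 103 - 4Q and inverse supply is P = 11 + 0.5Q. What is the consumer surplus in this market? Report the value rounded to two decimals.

835.95

Setting demand equal to supply, 92 = 4.5Q, so Q* = 20.4444 and P* = 21.2222.
CS is the area between the demand curve and P* from 0 to Q*: (1/2)(20.4444)(81.7778) = 835.9506.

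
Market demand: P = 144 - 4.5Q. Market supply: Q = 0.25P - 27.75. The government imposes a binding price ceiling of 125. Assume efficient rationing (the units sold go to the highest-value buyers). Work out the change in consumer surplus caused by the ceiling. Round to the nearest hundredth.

Rewriting supply in inverse form: P = 111 + 4Q.
Free-market equilibrium: 144 - 4.5Q = 111 + 4Q gives Q* = 3.8824, P* = 126.5294.
At P = 125, sellers supply (125 - 111)/4 = 3.5 while buyers want more, so the quantity traded is 3.5 at price 125.
CS goes from (1/2)(3.8824)(17.4706) = 33.9135 to 38.9375 (computed as (144 - 125)(3.5) - (1/2)(4.5)(3.5)^2), a change of 5.024.

5.02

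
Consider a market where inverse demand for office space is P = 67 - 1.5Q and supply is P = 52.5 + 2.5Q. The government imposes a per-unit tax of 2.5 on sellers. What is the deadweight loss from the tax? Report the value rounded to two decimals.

0.78

Pre-tax equilibrium: 67 - 1.5Q = 52.5 + 2.5Q gives Q* = 3.625, P* = 61.5625.
With the tax, sellers need 2.5 more per unit: 67 - 1.5Q = 52.5 + 2.5Q + 2.5, so Q_t = 3. Buyers pay P_b = 62.5; sellers receive P_s = P_b - 2.5 = 60.
The welfare triangle lost has base Q* - Q_t = 0.625 and height t = 2.5, so DWL = (1/2)(0.625)(2.5) = 0.7812.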